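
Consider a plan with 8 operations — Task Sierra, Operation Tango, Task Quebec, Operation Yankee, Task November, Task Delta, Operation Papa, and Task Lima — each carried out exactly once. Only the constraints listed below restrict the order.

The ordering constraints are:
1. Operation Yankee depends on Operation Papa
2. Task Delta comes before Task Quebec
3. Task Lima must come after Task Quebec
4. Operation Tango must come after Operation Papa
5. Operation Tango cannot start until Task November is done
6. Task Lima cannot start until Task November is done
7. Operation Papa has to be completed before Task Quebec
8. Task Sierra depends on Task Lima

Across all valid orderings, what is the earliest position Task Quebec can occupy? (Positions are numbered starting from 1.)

3

Working backwards through the constraints from Task Quebec, its full set of required predecessors is Task Delta, Operation Papa — 2 of them.
So at minimum 2 operations come before Task Quebec, putting Task Quebec no earlier than position 3. That position is achievable by scheduling exactly those predecessors first.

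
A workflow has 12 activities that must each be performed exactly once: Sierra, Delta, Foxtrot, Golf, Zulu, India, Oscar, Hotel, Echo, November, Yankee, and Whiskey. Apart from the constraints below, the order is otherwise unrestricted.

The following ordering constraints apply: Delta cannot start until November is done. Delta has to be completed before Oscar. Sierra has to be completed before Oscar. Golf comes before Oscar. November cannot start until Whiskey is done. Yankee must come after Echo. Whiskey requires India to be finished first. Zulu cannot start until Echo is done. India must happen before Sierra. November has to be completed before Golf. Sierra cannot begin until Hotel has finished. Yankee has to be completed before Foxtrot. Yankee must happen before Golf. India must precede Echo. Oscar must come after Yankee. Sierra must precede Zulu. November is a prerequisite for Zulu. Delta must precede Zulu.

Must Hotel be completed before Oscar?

Tracing the constraints gives a chain: Hotel → Sierra → Oscar.
That forces Hotel before Oscar in every valid schedule.

Yes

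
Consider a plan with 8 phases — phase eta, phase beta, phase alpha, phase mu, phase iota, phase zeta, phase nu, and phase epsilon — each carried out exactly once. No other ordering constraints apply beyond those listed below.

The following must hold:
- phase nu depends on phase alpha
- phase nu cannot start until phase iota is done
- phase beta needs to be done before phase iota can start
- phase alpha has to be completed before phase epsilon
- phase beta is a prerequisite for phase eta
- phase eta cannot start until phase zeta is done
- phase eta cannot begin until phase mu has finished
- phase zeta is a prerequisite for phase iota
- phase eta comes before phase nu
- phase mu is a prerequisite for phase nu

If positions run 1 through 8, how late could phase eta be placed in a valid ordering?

The only phase forced after phase eta (directly or by a chain) is phase nu.
With 1 mandatory successor out of 8 phases total, the latest slot for phase eta is 8−1 = 7, and it's reachable by doing all non-successors before phase eta.

7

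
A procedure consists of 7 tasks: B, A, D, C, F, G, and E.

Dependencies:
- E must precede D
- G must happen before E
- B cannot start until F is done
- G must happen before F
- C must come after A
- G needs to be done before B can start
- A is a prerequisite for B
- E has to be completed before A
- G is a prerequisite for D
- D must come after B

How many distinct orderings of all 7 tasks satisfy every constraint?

G is the only task with nothing required before it, so every ordering starts there.
Systematically extending each partial ordering one task at a time and counting, there are 10 complete orderings.

10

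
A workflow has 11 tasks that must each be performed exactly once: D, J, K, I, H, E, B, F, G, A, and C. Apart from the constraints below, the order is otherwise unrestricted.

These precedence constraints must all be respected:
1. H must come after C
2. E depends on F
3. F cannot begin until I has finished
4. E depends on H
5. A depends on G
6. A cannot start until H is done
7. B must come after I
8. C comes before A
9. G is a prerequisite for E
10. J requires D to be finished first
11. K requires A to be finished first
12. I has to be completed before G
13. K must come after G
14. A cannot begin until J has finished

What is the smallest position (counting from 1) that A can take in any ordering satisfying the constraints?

Working backwards through the constraints from A, its full set of required predecessors is D, J, I, H, G, C — 6 of them.
So at minimum 6 tasks come before A, putting A no earlier than position 7. That position is achievable by scheduling exactly those predecessors first.

7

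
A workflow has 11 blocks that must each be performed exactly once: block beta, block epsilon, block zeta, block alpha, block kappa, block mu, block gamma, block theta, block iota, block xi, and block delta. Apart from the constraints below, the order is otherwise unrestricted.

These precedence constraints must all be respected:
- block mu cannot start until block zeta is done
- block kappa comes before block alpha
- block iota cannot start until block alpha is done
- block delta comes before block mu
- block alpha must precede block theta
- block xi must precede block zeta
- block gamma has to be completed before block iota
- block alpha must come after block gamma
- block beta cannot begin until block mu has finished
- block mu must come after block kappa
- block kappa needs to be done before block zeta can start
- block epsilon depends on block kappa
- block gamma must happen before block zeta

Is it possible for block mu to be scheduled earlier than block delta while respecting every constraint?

The constraints give a chain block delta → block mu, which forces block delta before block mu.
Hence block mu can never be scheduled before block delta.

No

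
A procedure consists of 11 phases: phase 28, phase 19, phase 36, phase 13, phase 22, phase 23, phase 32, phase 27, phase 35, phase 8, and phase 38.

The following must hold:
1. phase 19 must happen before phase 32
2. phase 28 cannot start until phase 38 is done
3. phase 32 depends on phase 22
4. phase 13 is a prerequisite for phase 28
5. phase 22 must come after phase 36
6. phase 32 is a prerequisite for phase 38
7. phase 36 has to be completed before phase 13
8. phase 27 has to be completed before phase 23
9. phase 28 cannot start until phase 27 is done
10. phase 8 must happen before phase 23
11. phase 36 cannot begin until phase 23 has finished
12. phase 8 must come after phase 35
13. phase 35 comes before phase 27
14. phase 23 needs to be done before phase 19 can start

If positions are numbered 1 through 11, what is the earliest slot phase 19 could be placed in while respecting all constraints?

Working backwards through the constraints from phase 19, its full set of required predecessors is phase 23, phase 27, phase 35, phase 8 — 4 of them.
With 4 mandatory predecessors, the earliest phase 19 can sit is position 4+1 = 5, and placing just those 4 first achieves it.

5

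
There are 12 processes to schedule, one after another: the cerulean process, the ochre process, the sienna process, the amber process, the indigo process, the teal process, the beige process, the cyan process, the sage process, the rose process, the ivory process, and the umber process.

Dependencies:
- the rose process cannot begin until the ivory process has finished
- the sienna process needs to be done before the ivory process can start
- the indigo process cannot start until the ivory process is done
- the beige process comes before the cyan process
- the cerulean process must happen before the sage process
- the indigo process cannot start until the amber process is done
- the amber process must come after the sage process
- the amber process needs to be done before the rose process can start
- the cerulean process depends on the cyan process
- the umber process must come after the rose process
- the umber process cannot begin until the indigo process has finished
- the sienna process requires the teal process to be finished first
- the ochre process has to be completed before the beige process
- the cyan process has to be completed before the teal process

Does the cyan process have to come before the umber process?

Chaining the stated constraints: the cyan process → the cerulean process → the sage process → the amber process → the rose process → the umber process.
So the cyan process must precede the umber process in any valid ordering.

Yes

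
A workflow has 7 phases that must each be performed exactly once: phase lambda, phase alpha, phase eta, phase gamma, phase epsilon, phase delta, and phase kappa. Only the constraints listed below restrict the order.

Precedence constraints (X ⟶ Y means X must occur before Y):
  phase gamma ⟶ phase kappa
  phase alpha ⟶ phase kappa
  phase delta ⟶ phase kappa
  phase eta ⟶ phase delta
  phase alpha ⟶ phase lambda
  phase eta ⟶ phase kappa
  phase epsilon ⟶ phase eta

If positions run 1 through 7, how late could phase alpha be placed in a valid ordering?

5

The phases that are forced after phase alpha, directly or by a chain of constraints, are phase lambda, phase kappa. That's 2 phases.
With 2 mandatory successors out of 7 phases total, the latest slot for phase alpha is 7−2 = 5, and it's reachable by doing all non-successors before phase alpha.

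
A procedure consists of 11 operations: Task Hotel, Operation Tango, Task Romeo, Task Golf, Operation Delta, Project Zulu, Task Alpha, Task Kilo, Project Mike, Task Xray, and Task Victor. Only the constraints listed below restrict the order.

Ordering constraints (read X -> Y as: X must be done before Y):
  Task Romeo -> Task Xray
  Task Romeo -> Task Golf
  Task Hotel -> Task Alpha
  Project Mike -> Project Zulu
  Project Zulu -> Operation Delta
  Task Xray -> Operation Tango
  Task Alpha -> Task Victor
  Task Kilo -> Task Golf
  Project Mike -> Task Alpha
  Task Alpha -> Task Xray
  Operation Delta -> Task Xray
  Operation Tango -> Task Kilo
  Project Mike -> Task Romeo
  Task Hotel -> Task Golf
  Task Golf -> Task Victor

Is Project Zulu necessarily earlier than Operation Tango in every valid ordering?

Chaining the stated constraints: Project Zulu → Operation Delta → Task Xray → Operation Tango.
So Project Zulu must precede Operation Tango in any valid ordering.

Yes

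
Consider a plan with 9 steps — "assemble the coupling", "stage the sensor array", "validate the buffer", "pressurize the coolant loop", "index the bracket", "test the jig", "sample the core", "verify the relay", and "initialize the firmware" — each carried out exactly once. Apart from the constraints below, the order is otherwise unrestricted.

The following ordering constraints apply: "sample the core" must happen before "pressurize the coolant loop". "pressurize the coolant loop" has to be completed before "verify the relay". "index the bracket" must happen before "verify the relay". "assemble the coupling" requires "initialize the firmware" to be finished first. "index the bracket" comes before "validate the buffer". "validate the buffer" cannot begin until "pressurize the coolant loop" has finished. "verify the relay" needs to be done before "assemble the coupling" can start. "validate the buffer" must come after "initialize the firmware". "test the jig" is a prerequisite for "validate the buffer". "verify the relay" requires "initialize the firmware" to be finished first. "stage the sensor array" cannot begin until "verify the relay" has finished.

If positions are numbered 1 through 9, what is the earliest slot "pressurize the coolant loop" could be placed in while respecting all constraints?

2

The only step forced before "pressurize the coolant loop" (directly or transitively) is "sample the core".
With 1 mandatory predecessor, the earliest "pressurize the coolant loop" can sit is position 1+1 = 2, and placing just that one first achieves it.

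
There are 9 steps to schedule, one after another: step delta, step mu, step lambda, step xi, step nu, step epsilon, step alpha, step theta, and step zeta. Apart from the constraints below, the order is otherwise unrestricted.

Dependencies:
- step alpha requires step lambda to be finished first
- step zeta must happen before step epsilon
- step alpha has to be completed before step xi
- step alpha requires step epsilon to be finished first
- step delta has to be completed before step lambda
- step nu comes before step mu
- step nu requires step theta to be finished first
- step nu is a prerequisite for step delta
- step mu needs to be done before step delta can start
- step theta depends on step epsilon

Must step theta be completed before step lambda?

Yes

There is a constraint chain step theta → step nu → step delta → step lambda.
Hence step theta necessarily comes before step lambda.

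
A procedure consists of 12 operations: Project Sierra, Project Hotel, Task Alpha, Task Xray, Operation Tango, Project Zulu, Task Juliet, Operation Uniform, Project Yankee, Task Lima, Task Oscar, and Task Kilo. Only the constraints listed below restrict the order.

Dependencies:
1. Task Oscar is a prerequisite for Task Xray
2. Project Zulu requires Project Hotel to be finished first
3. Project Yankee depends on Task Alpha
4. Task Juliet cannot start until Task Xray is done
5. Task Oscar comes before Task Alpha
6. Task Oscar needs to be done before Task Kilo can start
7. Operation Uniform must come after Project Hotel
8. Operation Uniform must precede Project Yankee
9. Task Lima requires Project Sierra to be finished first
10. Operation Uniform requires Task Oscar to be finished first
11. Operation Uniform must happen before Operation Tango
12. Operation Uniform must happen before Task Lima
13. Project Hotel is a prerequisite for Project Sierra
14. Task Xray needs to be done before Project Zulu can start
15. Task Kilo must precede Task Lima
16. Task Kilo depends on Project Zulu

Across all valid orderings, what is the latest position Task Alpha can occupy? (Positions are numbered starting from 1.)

Following the constraints forward from Task Alpha, its only required successor is Project Yankee.
So at least 1 operation follows Task Alpha, putting Task Alpha no later than position 11. That position is achievable by scheduling everything else first.

11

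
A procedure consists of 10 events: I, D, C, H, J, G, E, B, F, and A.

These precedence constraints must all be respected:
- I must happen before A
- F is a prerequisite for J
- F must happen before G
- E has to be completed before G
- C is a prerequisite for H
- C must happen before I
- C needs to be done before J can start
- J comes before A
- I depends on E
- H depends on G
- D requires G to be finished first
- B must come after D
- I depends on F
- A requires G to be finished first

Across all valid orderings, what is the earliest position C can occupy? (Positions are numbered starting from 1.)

1

C has no prerequisites at all, so it can go in position 1.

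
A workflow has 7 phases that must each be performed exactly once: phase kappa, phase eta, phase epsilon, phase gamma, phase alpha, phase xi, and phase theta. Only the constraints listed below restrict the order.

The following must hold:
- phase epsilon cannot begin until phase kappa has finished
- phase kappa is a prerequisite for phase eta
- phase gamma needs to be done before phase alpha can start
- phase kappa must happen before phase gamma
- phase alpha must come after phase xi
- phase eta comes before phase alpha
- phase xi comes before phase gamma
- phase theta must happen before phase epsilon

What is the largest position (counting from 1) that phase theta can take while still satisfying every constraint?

6

The only phase forced after phase theta (directly or by a chain) is phase epsilon.
With 1 mandatory successor out of 7 phases total, the latest slot for phase theta is 7−1 = 6, and it's reachable by doing all non-successors before phase theta.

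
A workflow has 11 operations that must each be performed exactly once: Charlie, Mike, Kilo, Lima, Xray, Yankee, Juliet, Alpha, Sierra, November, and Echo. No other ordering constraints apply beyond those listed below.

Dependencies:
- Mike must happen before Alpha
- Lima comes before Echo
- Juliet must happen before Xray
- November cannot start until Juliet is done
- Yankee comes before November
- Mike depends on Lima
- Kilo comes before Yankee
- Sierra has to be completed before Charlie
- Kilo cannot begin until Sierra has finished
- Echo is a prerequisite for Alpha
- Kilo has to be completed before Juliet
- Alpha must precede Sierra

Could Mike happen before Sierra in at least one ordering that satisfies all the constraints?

Yes

Every valid ordering already has Mike before Sierra (the constraints require it), so in particular at least one does.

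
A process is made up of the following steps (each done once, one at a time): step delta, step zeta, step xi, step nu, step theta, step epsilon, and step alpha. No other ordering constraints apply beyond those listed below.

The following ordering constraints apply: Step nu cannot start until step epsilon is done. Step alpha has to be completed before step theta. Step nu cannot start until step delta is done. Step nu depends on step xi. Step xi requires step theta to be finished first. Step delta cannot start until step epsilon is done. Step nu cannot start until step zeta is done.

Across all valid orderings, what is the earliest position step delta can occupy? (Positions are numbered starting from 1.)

Working backwards through the constraints from step delta, its only required predecessor is step epsilon.
With 1 mandatory predecessor, the earliest step delta can sit is position 1+1 = 2, and placing just that one first achieves it.

2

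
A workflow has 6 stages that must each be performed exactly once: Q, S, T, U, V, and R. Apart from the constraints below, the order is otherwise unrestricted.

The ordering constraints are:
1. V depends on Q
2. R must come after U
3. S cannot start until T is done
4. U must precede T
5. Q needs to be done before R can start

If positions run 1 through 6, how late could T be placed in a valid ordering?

5

The only stage forced after T (directly or by a chain) is S.
With 1 mandatory successor out of 6 stages total, the latest slot for T is 6−1 = 5, and it's reachable by doing all non-successors before T.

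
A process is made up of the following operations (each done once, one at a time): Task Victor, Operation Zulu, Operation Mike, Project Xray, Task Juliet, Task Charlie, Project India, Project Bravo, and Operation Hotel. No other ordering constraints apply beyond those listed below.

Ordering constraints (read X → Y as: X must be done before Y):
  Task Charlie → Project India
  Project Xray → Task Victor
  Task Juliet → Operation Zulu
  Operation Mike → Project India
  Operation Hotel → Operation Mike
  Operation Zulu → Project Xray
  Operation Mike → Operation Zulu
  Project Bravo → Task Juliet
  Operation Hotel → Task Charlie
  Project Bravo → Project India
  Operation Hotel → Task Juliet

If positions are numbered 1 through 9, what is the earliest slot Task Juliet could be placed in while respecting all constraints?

The operations that are forced before Task Juliet, directly or transitively, are Project Bravo, Operation Hotel. That's 2 operations.
With 2 mandatory predecessors, the earliest Task Juliet can sit is position 2+1 = 3, and placing just those 2 first achieves it.

3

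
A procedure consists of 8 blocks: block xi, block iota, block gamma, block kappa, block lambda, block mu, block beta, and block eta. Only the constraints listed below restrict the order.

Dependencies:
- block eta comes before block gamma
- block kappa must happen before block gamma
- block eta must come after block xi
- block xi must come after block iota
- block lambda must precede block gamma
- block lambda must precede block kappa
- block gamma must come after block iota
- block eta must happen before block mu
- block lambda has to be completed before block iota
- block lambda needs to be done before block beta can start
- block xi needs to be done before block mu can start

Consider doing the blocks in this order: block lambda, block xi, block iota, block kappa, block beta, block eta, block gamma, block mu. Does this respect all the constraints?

Here block iota comes after block xi.
That contradicts the constraint that block iota must precede block xi.

No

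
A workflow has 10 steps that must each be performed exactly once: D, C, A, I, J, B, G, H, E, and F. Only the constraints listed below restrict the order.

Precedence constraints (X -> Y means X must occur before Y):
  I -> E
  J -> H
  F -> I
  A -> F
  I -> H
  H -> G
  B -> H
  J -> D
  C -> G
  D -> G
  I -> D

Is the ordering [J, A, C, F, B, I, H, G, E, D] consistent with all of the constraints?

No

In the proposed order, G appears before D.
But one of the constraints requires D before G, so this ordering violates it.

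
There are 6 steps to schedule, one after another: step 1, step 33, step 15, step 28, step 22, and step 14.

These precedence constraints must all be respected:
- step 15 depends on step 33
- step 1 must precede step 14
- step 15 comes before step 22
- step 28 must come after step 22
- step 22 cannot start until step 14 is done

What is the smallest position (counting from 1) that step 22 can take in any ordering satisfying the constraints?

Every step that must precede step 22 has to come before it. Tracing all chains that end at step 22, those steps are: step 1, step 33, step 15, step 14 — 4 in total.
So at minimum 4 steps come before step 22, putting step 22 no earlier than position 5. That position is achievable by scheduling exactly those predecessors first.

5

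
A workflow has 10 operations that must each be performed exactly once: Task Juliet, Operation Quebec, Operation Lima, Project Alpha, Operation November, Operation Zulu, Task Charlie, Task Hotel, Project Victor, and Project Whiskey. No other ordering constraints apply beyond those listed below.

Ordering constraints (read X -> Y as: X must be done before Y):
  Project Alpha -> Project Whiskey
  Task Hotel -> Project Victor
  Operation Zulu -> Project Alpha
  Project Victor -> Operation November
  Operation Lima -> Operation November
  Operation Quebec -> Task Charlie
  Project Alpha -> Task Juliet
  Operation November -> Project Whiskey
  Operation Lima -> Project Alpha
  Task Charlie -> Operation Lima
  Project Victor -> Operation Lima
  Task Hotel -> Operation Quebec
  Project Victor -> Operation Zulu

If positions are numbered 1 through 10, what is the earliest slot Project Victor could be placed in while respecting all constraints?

2

Working backwards through the constraints from Project Victor, its only required predecessor is Task Hotel.
With 1 mandatory predecessor, the earliest Project Victor can sit is position 1+1 = 2, and placing just that one first achieves it.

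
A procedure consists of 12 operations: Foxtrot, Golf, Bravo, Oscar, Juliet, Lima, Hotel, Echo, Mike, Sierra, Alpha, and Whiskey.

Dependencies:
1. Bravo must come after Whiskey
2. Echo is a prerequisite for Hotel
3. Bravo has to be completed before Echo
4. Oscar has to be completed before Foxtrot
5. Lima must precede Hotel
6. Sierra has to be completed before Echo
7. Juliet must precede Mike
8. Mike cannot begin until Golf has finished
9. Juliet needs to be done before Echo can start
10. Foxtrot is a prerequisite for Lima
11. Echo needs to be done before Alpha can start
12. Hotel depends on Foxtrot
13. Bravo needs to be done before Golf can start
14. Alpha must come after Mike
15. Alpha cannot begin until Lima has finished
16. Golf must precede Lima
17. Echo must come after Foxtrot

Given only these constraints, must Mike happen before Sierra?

No

No chain of constraints connects Mike to Sierra in either direction.
A valid ordering placing Sierra before Mike exists, so the answer is no.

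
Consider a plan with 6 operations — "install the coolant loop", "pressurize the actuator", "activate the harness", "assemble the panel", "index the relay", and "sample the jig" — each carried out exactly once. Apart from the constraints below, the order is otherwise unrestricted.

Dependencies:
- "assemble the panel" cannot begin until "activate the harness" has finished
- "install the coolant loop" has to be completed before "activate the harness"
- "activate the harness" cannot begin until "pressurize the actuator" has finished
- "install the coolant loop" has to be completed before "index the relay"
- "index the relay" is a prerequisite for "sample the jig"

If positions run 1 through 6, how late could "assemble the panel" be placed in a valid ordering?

6

Nothing depends on "assemble the panel", so it can be the final operation, position 6.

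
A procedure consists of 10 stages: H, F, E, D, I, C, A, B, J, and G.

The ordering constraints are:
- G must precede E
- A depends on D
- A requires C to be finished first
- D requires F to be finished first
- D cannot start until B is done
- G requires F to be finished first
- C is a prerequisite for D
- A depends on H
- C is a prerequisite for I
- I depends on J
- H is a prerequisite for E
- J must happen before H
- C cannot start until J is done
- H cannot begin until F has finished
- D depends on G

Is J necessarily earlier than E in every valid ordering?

Tracing the constraints gives a chain: J → H → E.
That forces J before E in every valid schedule.

Yes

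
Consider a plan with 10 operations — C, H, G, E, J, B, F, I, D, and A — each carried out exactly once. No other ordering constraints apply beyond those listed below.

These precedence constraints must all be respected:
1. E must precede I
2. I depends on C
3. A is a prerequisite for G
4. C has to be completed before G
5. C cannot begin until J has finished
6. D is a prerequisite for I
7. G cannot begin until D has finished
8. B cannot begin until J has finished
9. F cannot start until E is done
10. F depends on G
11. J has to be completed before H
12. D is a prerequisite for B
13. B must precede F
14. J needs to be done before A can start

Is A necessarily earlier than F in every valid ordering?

Yes

Following the dependencies: A → G → F.
That forces A before F in every valid schedule.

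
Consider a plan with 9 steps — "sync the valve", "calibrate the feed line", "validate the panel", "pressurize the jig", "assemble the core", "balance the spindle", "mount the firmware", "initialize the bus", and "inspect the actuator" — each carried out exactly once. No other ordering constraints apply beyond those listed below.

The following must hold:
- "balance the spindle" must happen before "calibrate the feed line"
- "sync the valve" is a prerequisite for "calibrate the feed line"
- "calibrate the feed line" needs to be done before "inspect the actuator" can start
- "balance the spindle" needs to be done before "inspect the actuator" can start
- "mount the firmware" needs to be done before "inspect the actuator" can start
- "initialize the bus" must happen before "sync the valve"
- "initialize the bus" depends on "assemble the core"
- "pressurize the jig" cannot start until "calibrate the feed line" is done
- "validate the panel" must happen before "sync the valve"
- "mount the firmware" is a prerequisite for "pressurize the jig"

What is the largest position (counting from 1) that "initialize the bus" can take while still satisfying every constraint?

5

The steps that are forced after "initialize the bus", directly or by a chain of constraints, are "sync the valve", "calibrate the feed line", "pressurize the jig", "inspect the actuator". That's 4 steps.
With 4 mandatory successors out of 9 steps total, the latest slot for "initialize the bus" is 9−4 = 5, and it's reachable by doing all non-successors before "initialize the bus".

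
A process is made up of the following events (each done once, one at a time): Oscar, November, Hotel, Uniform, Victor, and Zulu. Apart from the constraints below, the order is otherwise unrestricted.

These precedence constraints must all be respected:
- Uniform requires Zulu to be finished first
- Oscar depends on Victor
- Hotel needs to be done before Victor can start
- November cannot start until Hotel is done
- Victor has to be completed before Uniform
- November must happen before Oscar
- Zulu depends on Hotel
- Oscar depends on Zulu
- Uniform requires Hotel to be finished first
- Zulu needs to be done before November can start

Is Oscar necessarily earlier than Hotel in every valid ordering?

There is a chain Hotel → November → Oscar, which puts Hotel before Oscar.
So Oscar never precedes Hotel.

No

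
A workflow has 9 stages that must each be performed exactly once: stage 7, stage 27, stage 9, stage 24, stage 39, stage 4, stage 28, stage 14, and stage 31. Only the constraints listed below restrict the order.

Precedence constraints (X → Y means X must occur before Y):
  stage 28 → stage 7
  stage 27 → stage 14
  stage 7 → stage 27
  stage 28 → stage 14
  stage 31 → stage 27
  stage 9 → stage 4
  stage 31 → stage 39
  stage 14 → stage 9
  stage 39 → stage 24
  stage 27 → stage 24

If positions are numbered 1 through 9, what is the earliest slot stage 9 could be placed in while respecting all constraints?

Working backwards through the constraints from stage 9, its full set of required predecessors is stage 7, stage 27, stage 28, stage 14, stage 31 — 5 of them.
So at minimum 5 stages come before stage 9, putting stage 9 no earlier than position 6. That position is achievable by scheduling exactly those predecessors first.

6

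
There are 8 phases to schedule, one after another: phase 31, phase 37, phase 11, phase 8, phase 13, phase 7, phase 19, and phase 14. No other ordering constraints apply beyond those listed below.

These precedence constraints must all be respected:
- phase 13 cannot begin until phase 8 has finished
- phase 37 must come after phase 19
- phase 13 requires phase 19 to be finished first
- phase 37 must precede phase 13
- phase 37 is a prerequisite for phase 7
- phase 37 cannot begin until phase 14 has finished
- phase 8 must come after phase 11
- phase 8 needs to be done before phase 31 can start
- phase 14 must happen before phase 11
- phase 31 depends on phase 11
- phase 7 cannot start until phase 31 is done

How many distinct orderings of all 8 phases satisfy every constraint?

37

2 phases have no prerequisites (phase 19, phase 14), so any of them could come first.
Counting all ways to extend the partial order to a total order gives 37.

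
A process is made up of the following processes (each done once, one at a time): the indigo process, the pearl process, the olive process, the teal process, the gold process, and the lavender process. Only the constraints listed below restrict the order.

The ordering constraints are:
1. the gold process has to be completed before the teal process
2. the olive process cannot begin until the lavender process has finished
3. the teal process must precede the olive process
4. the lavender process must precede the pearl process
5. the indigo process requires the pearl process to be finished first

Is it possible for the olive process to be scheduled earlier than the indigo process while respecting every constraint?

Yes

No chain of constraints runs from the indigo process to the olive process, so the indigo process is not required to come first.
That means at least one valid schedule has the olive process before the indigo process.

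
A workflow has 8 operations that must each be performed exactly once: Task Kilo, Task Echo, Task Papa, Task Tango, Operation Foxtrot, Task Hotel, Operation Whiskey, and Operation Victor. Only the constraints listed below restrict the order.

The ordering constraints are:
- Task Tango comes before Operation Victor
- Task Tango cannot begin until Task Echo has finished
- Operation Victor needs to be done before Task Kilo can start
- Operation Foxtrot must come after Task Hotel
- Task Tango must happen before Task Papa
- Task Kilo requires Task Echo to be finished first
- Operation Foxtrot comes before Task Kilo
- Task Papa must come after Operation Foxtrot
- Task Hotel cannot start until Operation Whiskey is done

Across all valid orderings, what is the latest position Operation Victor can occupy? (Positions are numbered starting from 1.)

The only operation forced after Operation Victor (directly or by a chain) is Task Kilo.
With 1 mandatory successor out of 8 operations total, the latest slot for Operation Victor is 8−1 = 7, and it's reachable by doing all non-successors before Operation Victor.

7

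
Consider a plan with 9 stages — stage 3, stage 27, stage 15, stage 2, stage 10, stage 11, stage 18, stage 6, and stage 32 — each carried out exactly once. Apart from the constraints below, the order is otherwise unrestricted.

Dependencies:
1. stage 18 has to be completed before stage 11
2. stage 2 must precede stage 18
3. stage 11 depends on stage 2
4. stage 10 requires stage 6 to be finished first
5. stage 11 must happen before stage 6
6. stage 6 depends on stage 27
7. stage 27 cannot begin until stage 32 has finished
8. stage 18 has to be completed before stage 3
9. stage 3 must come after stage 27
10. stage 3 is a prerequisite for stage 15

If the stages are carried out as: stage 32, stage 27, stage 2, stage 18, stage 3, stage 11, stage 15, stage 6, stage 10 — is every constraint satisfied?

Going through the constraints one by one, each required predecessor appears earlier in the sequence than its dependent — e.g. stage 27 (position 2) is before stage 6 (position 8), as required.

Yes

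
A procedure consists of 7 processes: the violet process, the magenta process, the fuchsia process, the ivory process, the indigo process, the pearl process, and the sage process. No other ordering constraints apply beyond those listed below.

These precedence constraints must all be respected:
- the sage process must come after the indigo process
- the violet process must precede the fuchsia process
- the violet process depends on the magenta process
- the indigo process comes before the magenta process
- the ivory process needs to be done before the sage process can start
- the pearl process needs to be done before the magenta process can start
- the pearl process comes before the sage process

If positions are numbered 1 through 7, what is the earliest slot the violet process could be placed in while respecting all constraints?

4

The processes that are forced before the violet process, directly or transitively, are the magenta process, the indigo process, the pearl process. That's 3 processes.
So at minimum 3 processes come before the violet process, putting the violet process no earlier than position 4. That position is achievable by scheduling exactly those predecessors first.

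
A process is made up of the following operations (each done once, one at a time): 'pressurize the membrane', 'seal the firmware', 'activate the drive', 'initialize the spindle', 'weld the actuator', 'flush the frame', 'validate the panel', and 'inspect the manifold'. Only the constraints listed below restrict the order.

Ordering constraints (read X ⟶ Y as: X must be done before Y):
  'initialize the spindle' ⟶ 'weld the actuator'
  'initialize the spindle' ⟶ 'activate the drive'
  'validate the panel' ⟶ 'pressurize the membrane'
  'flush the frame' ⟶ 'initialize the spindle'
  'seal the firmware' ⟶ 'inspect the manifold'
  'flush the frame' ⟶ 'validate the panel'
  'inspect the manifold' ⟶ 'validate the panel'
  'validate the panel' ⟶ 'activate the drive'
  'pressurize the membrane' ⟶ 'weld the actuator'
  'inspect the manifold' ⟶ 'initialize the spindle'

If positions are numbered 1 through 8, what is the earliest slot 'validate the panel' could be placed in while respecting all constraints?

The operations that are forced before 'validate the panel', directly or transitively, are 'seal the firmware', 'flush the frame', 'inspect the manifold'. That's 3 operations.
With 3 mandatory predecessors, the earliest 'validate the panel' can sit is position 3+1 = 4, and placing just those 3 first achieves it.

4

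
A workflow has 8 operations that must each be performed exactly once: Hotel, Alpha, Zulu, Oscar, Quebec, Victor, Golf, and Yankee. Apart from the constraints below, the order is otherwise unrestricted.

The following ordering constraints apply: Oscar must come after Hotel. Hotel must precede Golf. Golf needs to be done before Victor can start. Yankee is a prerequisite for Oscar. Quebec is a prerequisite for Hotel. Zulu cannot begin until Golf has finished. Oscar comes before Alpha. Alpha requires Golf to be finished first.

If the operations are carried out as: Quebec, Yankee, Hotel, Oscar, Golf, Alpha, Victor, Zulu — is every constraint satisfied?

Checking each listed constraint against this order: for instance, Golf is in position 5 and Zulu in position 8, so that constraint holds — and the remaining constraints check out the same way.

Yes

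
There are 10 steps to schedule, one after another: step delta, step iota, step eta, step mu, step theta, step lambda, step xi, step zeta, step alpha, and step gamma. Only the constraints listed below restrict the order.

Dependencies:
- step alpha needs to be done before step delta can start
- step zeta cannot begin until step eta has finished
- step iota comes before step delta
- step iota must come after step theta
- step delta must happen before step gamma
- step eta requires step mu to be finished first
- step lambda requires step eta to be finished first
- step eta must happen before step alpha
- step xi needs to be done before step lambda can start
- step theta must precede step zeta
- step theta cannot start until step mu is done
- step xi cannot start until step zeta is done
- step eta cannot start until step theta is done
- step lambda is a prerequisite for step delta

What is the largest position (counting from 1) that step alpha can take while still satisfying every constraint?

Following every chain forward from step alpha, the steps that must come later are step delta, step gamma — 2 of them.
So at least 2 steps follow step alpha, putting step alpha no later than position 8. That position is achievable by scheduling everything else first.

8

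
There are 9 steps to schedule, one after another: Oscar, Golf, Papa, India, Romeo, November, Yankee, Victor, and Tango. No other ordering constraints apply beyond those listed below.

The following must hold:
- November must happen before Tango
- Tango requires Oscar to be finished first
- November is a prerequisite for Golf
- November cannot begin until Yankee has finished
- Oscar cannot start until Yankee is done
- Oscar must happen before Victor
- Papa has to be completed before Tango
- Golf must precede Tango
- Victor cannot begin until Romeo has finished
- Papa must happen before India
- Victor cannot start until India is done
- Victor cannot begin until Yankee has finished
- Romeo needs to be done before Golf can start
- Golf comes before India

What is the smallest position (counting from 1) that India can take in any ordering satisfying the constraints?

6

Working backwards through the constraints from India, its full set of required predecessors is Golf, Papa, Romeo, November, Yankee — 5 of them.
So at minimum 5 steps come before India, putting India no earlier than position 6. That position is achievable by scheduling exactly those predecessors first.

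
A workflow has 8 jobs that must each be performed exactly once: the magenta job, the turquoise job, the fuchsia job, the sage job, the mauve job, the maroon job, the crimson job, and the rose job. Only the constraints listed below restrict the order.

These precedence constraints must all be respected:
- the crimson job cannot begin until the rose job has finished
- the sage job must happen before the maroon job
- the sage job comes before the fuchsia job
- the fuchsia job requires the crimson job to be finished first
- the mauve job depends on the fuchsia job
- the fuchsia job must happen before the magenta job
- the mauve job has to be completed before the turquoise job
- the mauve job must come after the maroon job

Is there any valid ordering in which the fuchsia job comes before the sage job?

The constraints give a chain the sage job → the fuchsia job, which forces the sage job before the fuchsia job.
So no valid ordering can have the fuchsia job before the sage job.

No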